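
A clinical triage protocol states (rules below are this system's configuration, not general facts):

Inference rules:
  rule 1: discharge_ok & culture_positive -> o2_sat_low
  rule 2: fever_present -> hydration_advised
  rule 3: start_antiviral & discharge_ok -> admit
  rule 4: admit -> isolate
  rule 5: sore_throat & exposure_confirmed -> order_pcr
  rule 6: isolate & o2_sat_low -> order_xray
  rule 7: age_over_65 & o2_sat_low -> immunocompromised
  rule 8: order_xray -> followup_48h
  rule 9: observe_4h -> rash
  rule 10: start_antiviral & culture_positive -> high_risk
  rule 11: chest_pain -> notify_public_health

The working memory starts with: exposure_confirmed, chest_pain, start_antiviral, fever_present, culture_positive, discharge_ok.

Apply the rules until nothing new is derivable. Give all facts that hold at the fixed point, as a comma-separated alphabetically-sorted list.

admit, chest_pain, culture_positive, discharge_ok, exposure_confirmed, fever_present, followup_48h, high_risk, hydration_advised, isolate, notify_public_health, o2_sat_low, order_xray, start_antiviral

Round 1: rule 1 [discharge_ok & culture_positive -> o2_sat_low]; rule 2 [fever_present -> hydration_advised]; rule 3 [start_antiviral & discharge_ok -> admit]; rule 10 [start_antiviral & culture_positive -> high_risk]; rule 11 [chest_pain -> notify_public_health]. Adds o2_sat_low, hydration_advised, admit, high_risk, notify_public_health.
Round 2: rule 4 [admit -> isolate]. Adds isolate.
Round 3: rule 6 [isolate & o2_sat_low -> order_xray]. Adds order_xray.
Round 4: rule 8 [order_xray -> followup_48h]. Adds followup_48h.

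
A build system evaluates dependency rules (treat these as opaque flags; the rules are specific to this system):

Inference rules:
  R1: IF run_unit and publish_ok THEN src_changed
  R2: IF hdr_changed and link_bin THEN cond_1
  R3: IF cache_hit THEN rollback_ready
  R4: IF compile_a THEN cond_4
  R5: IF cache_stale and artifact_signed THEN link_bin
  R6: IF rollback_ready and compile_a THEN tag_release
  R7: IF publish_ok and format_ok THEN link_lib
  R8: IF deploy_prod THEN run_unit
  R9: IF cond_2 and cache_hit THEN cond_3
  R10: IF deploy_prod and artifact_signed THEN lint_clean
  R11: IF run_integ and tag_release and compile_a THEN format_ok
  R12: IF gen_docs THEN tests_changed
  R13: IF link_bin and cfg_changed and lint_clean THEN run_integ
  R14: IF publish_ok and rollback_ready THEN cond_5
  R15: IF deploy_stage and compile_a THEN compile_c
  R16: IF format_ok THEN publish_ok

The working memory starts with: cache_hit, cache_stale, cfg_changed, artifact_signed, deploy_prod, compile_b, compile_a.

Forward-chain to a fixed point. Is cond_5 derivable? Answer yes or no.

yes

Round 1: R3 [IF cache_hit THEN rollback_ready]; R4 [IF compile_a THEN cond_4]; R5 [IF cache_stale and artifact_signed THEN link_bin]; R8 [IF deploy_prod THEN run_unit]; R10 [IF deploy_prod and artifact_signed THEN lint_clean]. New: rollback_ready, cond_4, link_bin, run_unit, lint_clean.
Round 2: R6 [IF rollback_ready and compile_a THEN tag_release]; R13 [IF link_bin and cfg_changed and lint_clean THEN run_integ]. New: tag_release, run_integ.
Round 3: R11 [IF run_integ and tag_release and compile_a THEN format_ok]. New: format_ok.
Round 4: R16 [IF format_ok THEN publish_ok]. New: publish_ok.
Round 5: R1 [IF run_unit and publish_ok THEN src_changed]; R7 [IF publish_ok and format_ok THEN link_lib]; R14 [IF publish_ok and rollback_ready THEN cond_5]. New: src_changed, link_lib, cond_5.
cond_5 appears in round 5, so it is derivable.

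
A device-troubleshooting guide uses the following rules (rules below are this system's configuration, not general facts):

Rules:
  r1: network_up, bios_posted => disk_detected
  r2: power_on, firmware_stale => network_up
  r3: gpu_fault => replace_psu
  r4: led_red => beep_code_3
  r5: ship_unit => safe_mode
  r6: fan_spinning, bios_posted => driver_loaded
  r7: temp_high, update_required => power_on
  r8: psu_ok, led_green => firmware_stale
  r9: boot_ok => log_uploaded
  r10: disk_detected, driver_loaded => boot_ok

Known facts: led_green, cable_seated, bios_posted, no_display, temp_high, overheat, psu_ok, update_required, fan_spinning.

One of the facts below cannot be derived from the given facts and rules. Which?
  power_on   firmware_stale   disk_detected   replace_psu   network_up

Round 1 fires r6, r7, r8, giving driver_loaded, power_on, firmware_stale.
Round 2 fires r2, giving network_up.
Round 3 fires r1, giving disk_detected.
Round 4 fires r10, giving boot_ok.
Round 5 fires r9, giving log_uploaded.
Derived: disk_detected (round 3), network_up (round 2), firmware_stale (round 1), power_on (round 1). replace_psu never appears in any round.

replace_psu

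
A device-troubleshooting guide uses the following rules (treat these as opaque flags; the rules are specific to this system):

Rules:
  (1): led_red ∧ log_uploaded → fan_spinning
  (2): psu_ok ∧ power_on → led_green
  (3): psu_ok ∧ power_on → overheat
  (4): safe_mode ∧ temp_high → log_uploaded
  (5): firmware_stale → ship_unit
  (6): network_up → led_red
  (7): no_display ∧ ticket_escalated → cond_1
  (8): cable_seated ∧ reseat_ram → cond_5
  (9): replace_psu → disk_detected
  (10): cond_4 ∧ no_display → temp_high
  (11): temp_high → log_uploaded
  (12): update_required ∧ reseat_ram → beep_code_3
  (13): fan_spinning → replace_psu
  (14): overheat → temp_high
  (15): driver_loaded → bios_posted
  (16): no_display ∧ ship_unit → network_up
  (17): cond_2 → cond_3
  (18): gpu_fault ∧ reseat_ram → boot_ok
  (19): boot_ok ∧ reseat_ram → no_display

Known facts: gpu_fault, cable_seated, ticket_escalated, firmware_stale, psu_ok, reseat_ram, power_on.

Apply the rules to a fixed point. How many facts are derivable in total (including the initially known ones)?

Round 1: (2) [psu_ok ∧ power_on → led_green]; (3) [psu_ok ∧ power_on → overheat]; (5) [firmware_stale → ship_unit]; (8) [cable_seated ∧ reseat_ram → cond_5]; (18) [gpu_fault ∧ reseat_ram → boot_ok]. Adds led_green, overheat, ship_unit, cond_5, boot_ok.
Round 2: (14) [overheat → temp_high]; (19) [boot_ok ∧ reseat_ram → no_display]. Adds temp_high, no_display.
Round 3: (7) [no_display ∧ ticket_escalated → cond_1]; (11) [temp_high → log_uploaded]; (16) [no_display ∧ ship_unit → network_up]. Adds cond_1, log_uploaded, network_up.
Round 4: (6) [network_up → led_red]. Adds led_red.
Round 5: (1) [led_red ∧ log_uploaded → fan_spinning]. Adds fan_spinning.
Round 6: (13) [fan_spinning → replace_psu]. Adds replace_psu.
Round 7: (9) [replace_psu → disk_detected]. Adds disk_detected.
Closure: {boot_ok, cable_seated, cond_1, cond_5, disk_detected, fan_spinning, firmware_stale, gpu_fault, led_green, led_red, log_uploaded, network_up, no_display, overheat, power_on, psu_ok, replace_psu, reseat_ram, ship_unit, temp_high, ticket_escalated} — 21 facts.

21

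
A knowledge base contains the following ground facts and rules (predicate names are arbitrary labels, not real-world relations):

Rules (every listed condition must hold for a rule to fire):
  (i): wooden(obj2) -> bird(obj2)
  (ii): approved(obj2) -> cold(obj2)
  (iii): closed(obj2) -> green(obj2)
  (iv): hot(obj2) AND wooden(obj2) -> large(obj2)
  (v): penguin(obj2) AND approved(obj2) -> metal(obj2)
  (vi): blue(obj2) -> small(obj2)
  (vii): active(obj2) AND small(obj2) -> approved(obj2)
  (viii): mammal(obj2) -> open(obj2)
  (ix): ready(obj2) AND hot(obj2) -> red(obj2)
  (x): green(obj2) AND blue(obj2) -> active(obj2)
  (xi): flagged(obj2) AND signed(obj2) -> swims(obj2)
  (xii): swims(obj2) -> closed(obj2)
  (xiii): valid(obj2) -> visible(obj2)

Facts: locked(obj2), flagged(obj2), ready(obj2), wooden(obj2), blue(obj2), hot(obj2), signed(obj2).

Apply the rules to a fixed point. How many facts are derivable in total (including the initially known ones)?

17

Round 1 — (i), (iv), (vi), (ix), (xi), derive bird(obj2), large(obj2), small(obj2), red(obj2), swims(obj2).
Round 2 — (xii), derive closed(obj2).
Round 3 — (iii), derive green(obj2).
Round 4 — (x), derive active(obj2).
Round 5 — (vii), derive approved(obj2).
Round 6 — (ii), derive cold(obj2).
Closure: {active(obj2), approved(obj2), bird(obj2), blue(obj2), closed(obj2), cold(obj2), flagged(obj2), green(obj2), hot(obj2), large(obj2), locked(obj2), ready(obj2), red(obj2), signed(obj2), small(obj2), swims(obj2), wooden(obj2)} — 17 facts.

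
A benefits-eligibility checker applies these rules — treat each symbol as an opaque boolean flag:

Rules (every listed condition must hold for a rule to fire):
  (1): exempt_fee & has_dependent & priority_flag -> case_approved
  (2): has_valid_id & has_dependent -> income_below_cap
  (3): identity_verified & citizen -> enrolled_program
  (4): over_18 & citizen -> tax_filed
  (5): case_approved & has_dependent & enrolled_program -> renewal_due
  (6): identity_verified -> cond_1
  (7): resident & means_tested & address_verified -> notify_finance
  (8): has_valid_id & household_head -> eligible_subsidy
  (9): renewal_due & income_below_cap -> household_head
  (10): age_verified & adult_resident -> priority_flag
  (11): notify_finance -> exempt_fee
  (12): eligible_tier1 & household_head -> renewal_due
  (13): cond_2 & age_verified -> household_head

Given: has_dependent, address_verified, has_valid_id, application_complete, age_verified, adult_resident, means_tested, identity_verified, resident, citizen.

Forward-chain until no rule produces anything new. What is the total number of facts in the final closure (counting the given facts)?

Round 1 — (2), (3), (6), (7), (10), derive income_below_cap, enrolled_program, cond_1, notify_finance, priority_flag.
Round 2 — (11), derive exempt_fee.
Round 3 — (1), derive case_approved.
Round 4 — (5), derive renewal_due.
Round 5 — (9), derive household_head.
Round 6 — (8), derive eligible_subsidy.
Closure: {address_verified, adult_resident, age_verified, application_complete, case_approved, citizen, cond_1, eligible_subsidy, enrolled_program, exempt_fee, has_dependent, has_valid_id, household_head, identity_verified, income_below_cap, means_tested, notify_finance, priority_flag, renewal_due, resident} — 20 facts.

20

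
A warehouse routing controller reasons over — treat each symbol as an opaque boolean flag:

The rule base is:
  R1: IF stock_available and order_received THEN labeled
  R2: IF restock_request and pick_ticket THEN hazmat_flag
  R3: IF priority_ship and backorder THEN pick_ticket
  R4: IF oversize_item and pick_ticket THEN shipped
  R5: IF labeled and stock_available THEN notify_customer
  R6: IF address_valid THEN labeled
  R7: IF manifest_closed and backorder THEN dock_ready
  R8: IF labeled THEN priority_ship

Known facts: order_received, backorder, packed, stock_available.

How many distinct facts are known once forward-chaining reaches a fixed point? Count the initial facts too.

8

Round 1: R1 [IF stock_available and order_received THEN labeled]. New: labeled.
Round 2: R5 [IF labeled and stock_available THEN notify_customer]; R8 [IF labeled THEN priority_ship]. New: notify_customer, priority_ship.
Round 3: R3 [IF priority_ship and backorder THEN pick_ticket]. New: pick_ticket.
Closure: {backorder, labeled, notify_customer, order_received, packed, pick_ticket, priority_ship, stock_available} — 8 facts.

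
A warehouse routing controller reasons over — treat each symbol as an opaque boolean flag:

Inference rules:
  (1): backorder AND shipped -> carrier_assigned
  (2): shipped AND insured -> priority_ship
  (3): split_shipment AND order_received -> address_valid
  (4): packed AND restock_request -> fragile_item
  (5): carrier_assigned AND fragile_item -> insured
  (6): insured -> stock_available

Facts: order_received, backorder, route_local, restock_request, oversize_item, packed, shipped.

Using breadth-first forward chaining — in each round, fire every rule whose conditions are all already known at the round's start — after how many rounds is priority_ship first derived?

3

[1] (1) [backorder AND shipped -> carrier_assigned]; (4) [packed AND restock_request -> fragile_item]. ⇒ new: carrier_assigned, fragile_item.
[2] (5) [carrier_assigned AND fragile_item -> insured]. ⇒ new: insured.
[3] (2) [shipped AND insured -> priority_ship]; (6) [insured -> stock_available]. ⇒ new: priority_ship, stock_available.
priority_ship first appears in round 3.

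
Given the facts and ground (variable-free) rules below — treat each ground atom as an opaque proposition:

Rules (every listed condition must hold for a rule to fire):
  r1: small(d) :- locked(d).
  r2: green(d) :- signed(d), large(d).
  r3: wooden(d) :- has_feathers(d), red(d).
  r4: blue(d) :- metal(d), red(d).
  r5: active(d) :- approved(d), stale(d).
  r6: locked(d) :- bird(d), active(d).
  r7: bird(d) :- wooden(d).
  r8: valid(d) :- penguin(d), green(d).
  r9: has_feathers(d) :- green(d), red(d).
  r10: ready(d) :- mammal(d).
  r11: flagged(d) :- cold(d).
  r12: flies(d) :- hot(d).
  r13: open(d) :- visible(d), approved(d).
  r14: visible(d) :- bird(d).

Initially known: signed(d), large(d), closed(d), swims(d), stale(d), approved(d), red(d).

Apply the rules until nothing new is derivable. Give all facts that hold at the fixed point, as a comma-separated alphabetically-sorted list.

active(d), approved(d), bird(d), closed(d), green(d), has_feathers(d), large(d), locked(d), open(d), red(d), signed(d), small(d), stale(d), swims(d), visible(d), wooden(d)

Round 1 — r2, r5, derive green(d), active(d).
Round 2 — r9, derive has_feathers(d).
Round 3 — r3, derive wooden(d).
Round 4 — r7, derive bird(d).
Round 5 — r6, r14, derive locked(d), visible(d).
Round 6 — r1, r13, derive small(d), open(d).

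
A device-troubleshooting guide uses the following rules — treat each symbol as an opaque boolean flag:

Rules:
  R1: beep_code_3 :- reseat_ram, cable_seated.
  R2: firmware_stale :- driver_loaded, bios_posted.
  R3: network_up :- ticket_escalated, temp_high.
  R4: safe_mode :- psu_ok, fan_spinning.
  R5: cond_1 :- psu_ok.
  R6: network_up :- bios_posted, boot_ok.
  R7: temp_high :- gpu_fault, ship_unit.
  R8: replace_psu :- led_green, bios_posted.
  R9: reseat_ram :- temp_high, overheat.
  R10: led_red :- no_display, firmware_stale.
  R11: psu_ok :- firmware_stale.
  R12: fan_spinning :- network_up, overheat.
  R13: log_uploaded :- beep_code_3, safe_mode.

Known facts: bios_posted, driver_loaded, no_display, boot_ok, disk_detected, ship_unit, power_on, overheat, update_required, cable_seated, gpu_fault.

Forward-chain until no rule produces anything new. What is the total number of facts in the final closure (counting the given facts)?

[1] R2 [firmware_stale :- driver_loaded, bios_posted.]; R6 [network_up :- bios_posted, boot_ok.]; R7 [temp_high :- gpu_fault, ship_unit.]. ⇒ new: firmware_stale, network_up, temp_high.
[2] R9 [reseat_ram :- temp_high, overheat.]; R10 [led_red :- no_display, firmware_stale.]; R11 [psu_ok :- firmware_stale.]; R12 [fan_spinning :- network_up, overheat.]. ⇒ new: reseat_ram, led_red, psu_ok, fan_spinning.
[3] R1 [beep_code_3 :- reseat_ram, cable_seated.]; R4 [safe_mode :- psu_ok, fan_spinning.]; R5 [cond_1 :- psu_ok.]. ⇒ new: beep_code_3, safe_mode, cond_1.
[4] R13 [log_uploaded :- beep_code_3, safe_mode.]. ⇒ new: log_uploaded.
Closure: {beep_code_3, bios_posted, boot_ok, cable_seated, cond_1, disk_detected, driver_loaded, fan_spinning, firmware_stale, gpu_fault, led_red, log_uploaded, network_up, no_display, overheat, power_on, psu_ok, reseat_ram, safe_mode, ship_unit, temp_high, update_required} — 22 facts.

22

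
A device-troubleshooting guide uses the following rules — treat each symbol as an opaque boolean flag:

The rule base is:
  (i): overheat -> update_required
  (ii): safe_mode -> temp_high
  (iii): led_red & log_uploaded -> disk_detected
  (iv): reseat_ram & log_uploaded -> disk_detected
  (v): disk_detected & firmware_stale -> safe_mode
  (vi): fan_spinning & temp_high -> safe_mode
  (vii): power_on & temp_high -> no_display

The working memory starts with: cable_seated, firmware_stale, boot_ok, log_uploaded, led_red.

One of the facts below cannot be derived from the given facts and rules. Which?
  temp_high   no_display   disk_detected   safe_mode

Round 1 — (iii), derive disk_detected.
Round 2 — (v), derive safe_mode.
Round 3 — (ii), derive temp_high.
Derived: temp_high (round 3), disk_detected (round 1), safe_mode (round 2). no_display never appears in any round.

no_display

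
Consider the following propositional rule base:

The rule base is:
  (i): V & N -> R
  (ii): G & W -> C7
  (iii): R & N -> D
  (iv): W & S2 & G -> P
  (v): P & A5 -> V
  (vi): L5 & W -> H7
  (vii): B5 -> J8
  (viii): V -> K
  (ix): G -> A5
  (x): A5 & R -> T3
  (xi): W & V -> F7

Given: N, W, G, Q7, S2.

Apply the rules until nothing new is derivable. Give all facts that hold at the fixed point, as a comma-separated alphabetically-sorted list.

A5, C7, D, F7, G, K, N, P, Q7, R, S2, T3, V, W

Round 1: (ii) [G & W -> C7]; (iv) [W & S2 & G -> P]; (ix) [G -> A5]. New: C7, P, A5.
Round 2: (v) [P & A5 -> V]. New: V.
Round 3: (i) [V & N -> R]; (viii) [V -> K]; (xi) [W & V -> F7]. New: R, K, F7.
Round 4: (iii) [R & N -> D]; (x) [A5 & R -> T3]. New: D, T3.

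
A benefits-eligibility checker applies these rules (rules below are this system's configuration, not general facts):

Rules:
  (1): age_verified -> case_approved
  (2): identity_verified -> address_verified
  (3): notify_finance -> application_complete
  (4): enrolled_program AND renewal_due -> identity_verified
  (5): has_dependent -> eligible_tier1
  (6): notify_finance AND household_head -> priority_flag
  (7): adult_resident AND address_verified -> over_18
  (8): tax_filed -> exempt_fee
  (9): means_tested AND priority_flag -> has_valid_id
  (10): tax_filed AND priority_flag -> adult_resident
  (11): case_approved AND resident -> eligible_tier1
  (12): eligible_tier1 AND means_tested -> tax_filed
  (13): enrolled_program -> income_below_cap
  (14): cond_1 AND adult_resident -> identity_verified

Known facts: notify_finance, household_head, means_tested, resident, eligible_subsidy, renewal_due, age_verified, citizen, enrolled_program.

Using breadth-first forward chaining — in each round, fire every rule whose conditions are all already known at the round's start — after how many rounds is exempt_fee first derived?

[1] (1) [age_verified -> case_approved]; (3) [notify_finance -> application_complete]; (4) [enrolled_program AND renewal_due -> identity_verified]; (6) [notify_finance AND household_head -> priority_flag]; (13) [enrolled_program -> income_below_cap]. ⇒ new: case_approved, application_complete, identity_verified, priority_flag, income_below_cap.
[2] (2) [identity_verified -> address_verified]; (9) [means_tested AND priority_flag -> has_valid_id]; (11) [case_approved AND resident -> eligible_tier1]. ⇒ new: address_verified, has_valid_id, eligible_tier1.
[3] (12) [eligible_tier1 AND means_tested -> tax_filed]. ⇒ new: tax_filed.
[4] (8) [tax_filed -> exempt_fee]; (10) [tax_filed AND priority_flag -> adult_resident]. ⇒ new: exempt_fee, adult_resident.
exempt_fee first appears in round 4.

4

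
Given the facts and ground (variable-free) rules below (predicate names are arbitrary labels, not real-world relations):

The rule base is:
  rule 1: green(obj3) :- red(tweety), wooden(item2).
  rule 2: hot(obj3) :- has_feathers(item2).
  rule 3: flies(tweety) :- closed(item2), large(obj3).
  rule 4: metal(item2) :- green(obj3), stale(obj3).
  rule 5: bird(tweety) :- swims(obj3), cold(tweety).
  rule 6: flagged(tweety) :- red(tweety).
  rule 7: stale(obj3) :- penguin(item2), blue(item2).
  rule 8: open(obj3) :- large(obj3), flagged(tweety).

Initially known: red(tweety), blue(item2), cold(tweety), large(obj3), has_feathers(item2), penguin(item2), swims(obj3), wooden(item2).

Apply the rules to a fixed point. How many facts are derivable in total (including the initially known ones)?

15

Round 1 fires rule 1, rule 2, rule 5, rule 6, rule 7, giving green(obj3), hot(obj3), bird(tweety), flagged(tweety), stale(obj3).
Round 2 fires rule 4, rule 8, giving metal(item2), open(obj3).
Closure: {bird(tweety), blue(item2), cold(tweety), flagged(tweety), green(obj3), has_feathers(item2), hot(obj3), large(obj3), metal(item2), open(obj3), penguin(item2), red(tweety), stale(obj3), swims(obj3), wooden(item2)} — 15 facts.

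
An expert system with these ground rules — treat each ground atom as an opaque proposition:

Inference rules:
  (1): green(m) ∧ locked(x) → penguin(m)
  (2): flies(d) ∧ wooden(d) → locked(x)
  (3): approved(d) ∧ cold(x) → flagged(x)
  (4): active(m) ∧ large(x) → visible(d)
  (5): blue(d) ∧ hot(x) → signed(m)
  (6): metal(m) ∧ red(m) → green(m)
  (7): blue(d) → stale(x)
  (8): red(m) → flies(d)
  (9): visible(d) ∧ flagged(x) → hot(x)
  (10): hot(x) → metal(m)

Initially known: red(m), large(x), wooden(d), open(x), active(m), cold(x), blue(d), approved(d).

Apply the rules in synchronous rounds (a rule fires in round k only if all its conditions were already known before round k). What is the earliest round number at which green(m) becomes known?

[1] (3) [approved(d) ∧ cold(x) → flagged(x)]; (4) [active(m) ∧ large(x) → visible(d)]; (7) [blue(d) → stale(x)]; (8) [red(m) → flies(d)]. ⇒ new: flagged(x), visible(d), stale(x), flies(d).
[2] (2) [flies(d) ∧ wooden(d) → locked(x)]; (9) [visible(d) ∧ flagged(x) → hot(x)]. ⇒ new: locked(x), hot(x).
[3] (5) [blue(d) ∧ hot(x) → signed(m)]; (10) [hot(x) → metal(m)]. ⇒ new: signed(m), metal(m).
[4] (6) [metal(m) ∧ red(m) → green(m)]. ⇒ new: green(m).
green(m) first appears in round 4.

4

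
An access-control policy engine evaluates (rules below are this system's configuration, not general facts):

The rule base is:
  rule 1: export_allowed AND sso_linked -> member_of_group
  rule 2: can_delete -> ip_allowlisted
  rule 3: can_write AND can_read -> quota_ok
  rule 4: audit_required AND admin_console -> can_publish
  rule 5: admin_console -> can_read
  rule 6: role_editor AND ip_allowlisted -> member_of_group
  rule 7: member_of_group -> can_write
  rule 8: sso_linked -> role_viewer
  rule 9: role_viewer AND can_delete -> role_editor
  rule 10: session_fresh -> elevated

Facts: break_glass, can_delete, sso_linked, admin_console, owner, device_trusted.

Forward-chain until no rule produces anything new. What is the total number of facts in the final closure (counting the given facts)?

13

[1] rule 2 [can_delete -> ip_allowlisted]; rule 5 [admin_console -> can_read]; rule 8 [sso_linked -> role_viewer]. ⇒ new: ip_allowlisted, can_read, role_viewer.
[2] rule 9 [role_viewer AND can_delete -> role_editor]. ⇒ new: role_editor.
[3] rule 6 [role_editor AND ip_allowlisted -> member_of_group]. ⇒ new: member_of_group.
[4] rule 7 [member_of_group -> can_write]. ⇒ new: can_write.
[5] rule 3 [can_write AND can_read -> quota_ok]. ⇒ new: quota_ok.
Closure: {admin_console, break_glass, can_delete, can_read, can_write, device_trusted, ip_allowlisted, member_of_group, owner, quota_ok, role_editor, role_viewer, sso_linked} — 13 facts.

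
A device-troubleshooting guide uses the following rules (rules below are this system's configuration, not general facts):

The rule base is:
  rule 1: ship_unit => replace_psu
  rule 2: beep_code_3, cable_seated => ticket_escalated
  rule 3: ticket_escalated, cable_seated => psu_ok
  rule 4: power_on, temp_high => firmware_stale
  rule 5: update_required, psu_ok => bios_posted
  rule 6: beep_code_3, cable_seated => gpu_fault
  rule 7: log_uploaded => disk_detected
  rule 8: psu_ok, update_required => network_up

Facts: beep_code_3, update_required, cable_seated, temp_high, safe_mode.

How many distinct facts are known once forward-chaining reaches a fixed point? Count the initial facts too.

10

Round 1 fires rule 2, rule 6, giving ticket_escalated, gpu_fault.
Round 2 fires rule 3, giving psu_ok.
Round 3 fires rule 5, rule 8, giving bios_posted, network_up.
Closure: {beep_code_3, bios_posted, cable_seated, gpu_fault, network_up, psu_ok, safe_mode, temp_high, ticket_escalated, update_required} — 10 facts.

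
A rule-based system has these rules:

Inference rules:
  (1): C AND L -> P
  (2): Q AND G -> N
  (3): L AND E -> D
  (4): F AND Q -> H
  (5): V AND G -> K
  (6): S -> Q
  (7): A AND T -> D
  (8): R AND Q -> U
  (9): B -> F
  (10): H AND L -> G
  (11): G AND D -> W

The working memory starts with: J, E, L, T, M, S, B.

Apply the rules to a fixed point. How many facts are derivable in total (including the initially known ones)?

Round 1 — (3), (6), (9), derive D, Q, F.
Round 2 — (4), derive H.
Round 3 — (10), derive G.
Round 4 — (2), (11), derive N, W.
Closure: {B, D, E, F, G, H, J, L, M, N, Q, S, T, W} — 14 facts.

14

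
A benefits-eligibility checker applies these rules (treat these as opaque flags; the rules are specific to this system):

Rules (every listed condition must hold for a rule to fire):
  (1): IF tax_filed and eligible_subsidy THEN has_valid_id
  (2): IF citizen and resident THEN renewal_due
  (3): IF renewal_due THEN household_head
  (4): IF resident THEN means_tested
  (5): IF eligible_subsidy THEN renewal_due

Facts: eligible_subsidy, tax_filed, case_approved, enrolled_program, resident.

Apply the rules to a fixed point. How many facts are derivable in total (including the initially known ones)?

9

Round 1: (1) [IF tax_filed and eligible_subsidy THEN has_valid_id]; (4) [IF resident THEN means_tested]; (5) [IF eligible_subsidy THEN renewal_due]. New: has_valid_id, means_tested, renewal_due.
Round 2: (3) [IF renewal_due THEN household_head]. New: household_head.
Closure: {case_approved, eligible_subsidy, enrolled_program, has_valid_id, household_head, means_tested, renewal_due, resident, tax_filed} — 9 facts.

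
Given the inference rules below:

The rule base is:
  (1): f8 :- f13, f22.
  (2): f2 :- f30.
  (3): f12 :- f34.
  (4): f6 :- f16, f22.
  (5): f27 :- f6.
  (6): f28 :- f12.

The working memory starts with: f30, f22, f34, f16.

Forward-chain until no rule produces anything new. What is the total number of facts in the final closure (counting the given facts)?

Round 1: (2) [f2 :- f30.]; (3) [f12 :- f34.]; (4) [f6 :- f16, f22.]. Adds f2, f12, f6.
Round 2: (5) [f27 :- f6.]; (6) [f28 :- f12.]. Adds f27, f28.
Closure: {f12, f16, f2, f22, f27, f28, f30, f34, f6} — 9 facts.

9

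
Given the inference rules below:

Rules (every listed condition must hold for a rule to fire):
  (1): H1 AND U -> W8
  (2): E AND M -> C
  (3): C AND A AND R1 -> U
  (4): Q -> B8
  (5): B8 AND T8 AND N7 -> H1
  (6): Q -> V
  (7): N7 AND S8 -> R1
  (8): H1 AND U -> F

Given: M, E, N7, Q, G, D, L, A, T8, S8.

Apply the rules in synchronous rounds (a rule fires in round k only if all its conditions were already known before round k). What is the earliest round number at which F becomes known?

3

Round 1: (2) [E AND M -> C]; (4) [Q -> B8]; (6) [Q -> V]; (7) [N7 AND S8 -> R1]. Adds C, B8, V, R1.
Round 2: (3) [C AND A AND R1 -> U]; (5) [B8 AND T8 AND N7 -> H1]. Adds U, H1.
Round 3: (1) [H1 AND U -> W8]; (8) [H1 AND U -> F]. Adds W8, F.
F first appears in round 3.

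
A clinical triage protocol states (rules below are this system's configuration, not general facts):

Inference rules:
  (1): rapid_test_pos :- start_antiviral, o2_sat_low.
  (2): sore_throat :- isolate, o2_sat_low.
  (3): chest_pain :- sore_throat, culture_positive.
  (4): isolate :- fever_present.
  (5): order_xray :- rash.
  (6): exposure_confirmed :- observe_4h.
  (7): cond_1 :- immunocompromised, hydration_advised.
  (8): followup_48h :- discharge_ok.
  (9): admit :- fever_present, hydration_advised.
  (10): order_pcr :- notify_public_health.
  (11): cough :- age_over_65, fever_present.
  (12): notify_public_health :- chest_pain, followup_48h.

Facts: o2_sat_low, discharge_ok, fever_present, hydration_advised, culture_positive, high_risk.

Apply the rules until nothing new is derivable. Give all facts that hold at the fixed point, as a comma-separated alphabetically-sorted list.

admit, chest_pain, culture_positive, discharge_ok, fever_present, followup_48h, high_risk, hydration_advised, isolate, notify_public_health, o2_sat_low, order_pcr, sore_throat

[1] (4) [isolate :- fever_present.]; (8) [followup_48h :- discharge_ok.]; (9) [admit :- fever_present, hydration_advised.]. ⇒ new: isolate, followup_48h, admit.
[2] (2) [sore_throat :- isolate, o2_sat_low.]. ⇒ new: sore_throat.
[3] (3) [chest_pain :- sore_throat, culture_positive.]. ⇒ new: chest_pain.
[4] (12) [notify_public_health :- chest_pain, followup_48h.]. ⇒ new: notify_public_health.
[5] (10) [order_pcr :- notify_public_health.]. ⇒ new: order_pcr.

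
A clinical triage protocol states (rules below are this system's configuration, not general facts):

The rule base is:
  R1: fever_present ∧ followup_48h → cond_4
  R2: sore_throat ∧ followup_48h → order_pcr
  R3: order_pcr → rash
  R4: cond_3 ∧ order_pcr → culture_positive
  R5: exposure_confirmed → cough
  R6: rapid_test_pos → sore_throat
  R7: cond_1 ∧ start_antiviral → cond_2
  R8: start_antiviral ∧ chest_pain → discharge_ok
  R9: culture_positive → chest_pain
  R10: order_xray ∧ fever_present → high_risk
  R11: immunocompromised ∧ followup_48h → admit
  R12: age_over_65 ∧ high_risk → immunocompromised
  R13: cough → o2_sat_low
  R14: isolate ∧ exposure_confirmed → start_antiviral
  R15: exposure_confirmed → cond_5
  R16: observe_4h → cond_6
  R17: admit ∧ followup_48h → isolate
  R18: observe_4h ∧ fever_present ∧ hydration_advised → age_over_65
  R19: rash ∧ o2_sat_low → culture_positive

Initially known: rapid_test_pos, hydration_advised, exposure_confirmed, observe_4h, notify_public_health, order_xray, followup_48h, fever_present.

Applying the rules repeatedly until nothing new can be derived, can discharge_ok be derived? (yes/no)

Round 1: R1 [fever_present ∧ followup_48h → cond_4]; R5 [exposure_confirmed → cough]; R6 [rapid_test_pos → sore_throat]; R10 [order_xray ∧ fever_present → high_risk]; R15 [exposure_confirmed → cond_5]; R16 [observe_4h → cond_6]; R18 [observe_4h ∧ fever_present ∧ hydration_advised → age_over_65]. Adds cond_4, cough, sore_throat, high_risk, cond_5, cond_6, age_over_65.
Round 2: R2 [sore_throat ∧ followup_48h → order_pcr]; R12 [age_over_65 ∧ high_risk → immunocompromised]; R13 [cough → o2_sat_low]. Adds order_pcr, immunocompromised, o2_sat_low.
Round 3: R3 [order_pcr → rash]; R11 [immunocompromised ∧ followup_48h → admit]. Adds rash, admit.
Round 4: R17 [admit ∧ followup_48h → isolate]; R19 [rash ∧ o2_sat_low → culture_positive]. Adds isolate, culture_positive.
Round 5: R9 [culture_positive → chest_pain]; R14 [isolate ∧ exposure_confirmed → start_antiviral]. Adds chest_pain, start_antiviral.
Round 6: R8 [start_antiviral ∧ chest_pain → discharge_ok]. Adds discharge_ok.
discharge_ok appears in round 6, so it is derivable.

yes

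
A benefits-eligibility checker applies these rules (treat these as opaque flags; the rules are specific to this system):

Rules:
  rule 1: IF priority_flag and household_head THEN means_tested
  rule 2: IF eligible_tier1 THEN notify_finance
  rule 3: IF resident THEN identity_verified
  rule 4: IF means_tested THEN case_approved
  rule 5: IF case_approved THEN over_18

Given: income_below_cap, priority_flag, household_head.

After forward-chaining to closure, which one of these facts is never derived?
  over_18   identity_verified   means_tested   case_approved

Round 1 fires rule 1, giving means_tested.
Round 2 fires rule 4, giving case_approved.
Round 3 fires rule 5, giving over_18.
Derived: over_18 (round 3), case_approved (round 2), means_tested (round 1). identity_verified never appears in any round.

identity_verified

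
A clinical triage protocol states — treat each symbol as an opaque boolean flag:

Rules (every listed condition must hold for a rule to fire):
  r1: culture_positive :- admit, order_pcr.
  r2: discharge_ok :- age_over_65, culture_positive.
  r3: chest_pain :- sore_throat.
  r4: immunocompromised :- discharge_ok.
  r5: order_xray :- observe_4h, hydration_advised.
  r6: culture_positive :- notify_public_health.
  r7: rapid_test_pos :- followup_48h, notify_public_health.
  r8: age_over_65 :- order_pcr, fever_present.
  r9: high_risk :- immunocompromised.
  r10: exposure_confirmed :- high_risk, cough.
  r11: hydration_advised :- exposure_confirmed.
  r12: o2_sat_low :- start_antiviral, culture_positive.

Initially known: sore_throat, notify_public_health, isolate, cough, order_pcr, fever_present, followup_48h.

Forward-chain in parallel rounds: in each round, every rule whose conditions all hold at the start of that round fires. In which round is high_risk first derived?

Round 1 — r3, r6, r7, r8, derive chest_pain, culture_positive, rapid_test_pos, age_over_65.
Round 2 — r2, derive discharge_ok.
Round 3 — r4, derive immunocompromised.
Round 4 — r9, derive high_risk.
high_risk first appears in round 4.

4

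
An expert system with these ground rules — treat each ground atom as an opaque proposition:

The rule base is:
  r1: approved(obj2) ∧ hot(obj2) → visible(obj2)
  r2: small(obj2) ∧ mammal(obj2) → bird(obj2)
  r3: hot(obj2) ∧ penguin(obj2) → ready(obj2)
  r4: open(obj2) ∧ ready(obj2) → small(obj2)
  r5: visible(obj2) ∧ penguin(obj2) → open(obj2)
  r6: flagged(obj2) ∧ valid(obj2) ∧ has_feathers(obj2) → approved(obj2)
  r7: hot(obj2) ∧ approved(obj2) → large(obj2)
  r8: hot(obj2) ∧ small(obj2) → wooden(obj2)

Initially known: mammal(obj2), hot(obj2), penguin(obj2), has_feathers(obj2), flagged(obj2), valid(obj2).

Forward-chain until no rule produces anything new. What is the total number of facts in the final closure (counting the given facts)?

Round 1 — r3, r6, derive ready(obj2), approved(obj2).
Round 2 — r1, r7, derive visible(obj2), large(obj2).
Round 3 — r5, derive open(obj2).
Round 4 — r4, derive small(obj2).
Round 5 — r2, r8, derive bird(obj2), wooden(obj2).
Closure: {approved(obj2), bird(obj2), flagged(obj2), has_feathers(obj2), hot(obj2), large(obj2), mammal(obj2), open(obj2), penguin(obj2), ready(obj2), small(obj2), valid(obj2), visible(obj2), wooden(obj2)} — 14 facts.

14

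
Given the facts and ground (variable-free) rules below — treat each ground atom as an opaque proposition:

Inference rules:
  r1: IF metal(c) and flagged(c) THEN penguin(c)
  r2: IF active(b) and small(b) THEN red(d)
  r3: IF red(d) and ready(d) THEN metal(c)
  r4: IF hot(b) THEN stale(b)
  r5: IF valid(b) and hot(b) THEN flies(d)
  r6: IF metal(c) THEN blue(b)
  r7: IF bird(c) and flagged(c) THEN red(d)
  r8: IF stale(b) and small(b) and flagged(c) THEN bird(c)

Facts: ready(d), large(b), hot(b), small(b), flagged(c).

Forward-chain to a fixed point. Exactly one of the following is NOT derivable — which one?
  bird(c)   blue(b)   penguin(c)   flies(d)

Round 1: r4 [IF hot(b) THEN stale(b)]. New: stale(b).
Round 2: r8 [IF stale(b) and small(b) and flagged(c) THEN bird(c)]. New: bird(c).
Round 3: r7 [IF bird(c) and flagged(c) THEN red(d)]. New: red(d).
Round 4: r3 [IF red(d) and ready(d) THEN metal(c)]. New: metal(c).
Round 5: r1 [IF metal(c) and flagged(c) THEN penguin(c)]; r6 [IF metal(c) THEN blue(b)]. New: penguin(c), blue(b).
Derived: bird(c) (round 2), penguin(c) (round 5), blue(b) (round 5). flies(d) never appears in any round.

flies(d)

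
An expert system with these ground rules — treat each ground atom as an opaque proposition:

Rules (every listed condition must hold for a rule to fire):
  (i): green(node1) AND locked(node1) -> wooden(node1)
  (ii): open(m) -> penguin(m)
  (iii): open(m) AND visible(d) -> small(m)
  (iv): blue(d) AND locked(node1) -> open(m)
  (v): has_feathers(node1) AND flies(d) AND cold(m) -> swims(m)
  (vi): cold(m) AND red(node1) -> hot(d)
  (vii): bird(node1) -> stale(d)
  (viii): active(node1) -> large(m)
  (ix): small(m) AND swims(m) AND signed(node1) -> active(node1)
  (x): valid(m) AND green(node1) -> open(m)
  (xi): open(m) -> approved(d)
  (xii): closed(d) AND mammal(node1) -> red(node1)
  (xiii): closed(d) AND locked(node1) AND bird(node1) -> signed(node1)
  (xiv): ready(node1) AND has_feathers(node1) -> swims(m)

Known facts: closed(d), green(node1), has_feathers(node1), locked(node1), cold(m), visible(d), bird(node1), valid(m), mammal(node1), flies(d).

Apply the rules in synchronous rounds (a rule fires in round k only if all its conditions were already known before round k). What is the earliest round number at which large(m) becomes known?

Round 1 fires (i), (v), (vii), (x), (xii), (xiii), giving wooden(node1), swims(m), stale(d), open(m), red(node1), signed(node1).
Round 2 fires (ii), (iii), (vi), (xi), giving penguin(m), small(m), hot(d), approved(d).
Round 3 fires (ix), giving active(node1).
Round 4 fires (viii), giving large(m).
large(m) first appears in round 4.

4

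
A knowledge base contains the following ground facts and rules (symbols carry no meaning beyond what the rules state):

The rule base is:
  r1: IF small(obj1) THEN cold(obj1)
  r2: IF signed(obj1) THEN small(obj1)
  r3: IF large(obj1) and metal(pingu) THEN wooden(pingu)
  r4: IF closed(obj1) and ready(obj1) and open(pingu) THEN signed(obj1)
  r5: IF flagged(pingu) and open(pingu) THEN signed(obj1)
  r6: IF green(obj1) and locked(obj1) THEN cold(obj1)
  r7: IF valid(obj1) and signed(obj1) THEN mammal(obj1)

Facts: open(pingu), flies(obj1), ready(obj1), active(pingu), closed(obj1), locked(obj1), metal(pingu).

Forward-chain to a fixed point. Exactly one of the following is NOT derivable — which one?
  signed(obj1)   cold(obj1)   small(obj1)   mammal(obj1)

Round 1: r4 [IF closed(obj1) and ready(obj1) and open(pingu) THEN signed(obj1)]. New: signed(obj1).
Round 2: r2 [IF signed(obj1) THEN small(obj1)]. New: small(obj1).
Round 3: r1 [IF small(obj1) THEN cold(obj1)]. New: cold(obj1).
Derived: signed(obj1) (round 1), cold(obj1) (round 3), small(obj1) (round 2). mammal(obj1) never appears in any round.

mammal(obj1)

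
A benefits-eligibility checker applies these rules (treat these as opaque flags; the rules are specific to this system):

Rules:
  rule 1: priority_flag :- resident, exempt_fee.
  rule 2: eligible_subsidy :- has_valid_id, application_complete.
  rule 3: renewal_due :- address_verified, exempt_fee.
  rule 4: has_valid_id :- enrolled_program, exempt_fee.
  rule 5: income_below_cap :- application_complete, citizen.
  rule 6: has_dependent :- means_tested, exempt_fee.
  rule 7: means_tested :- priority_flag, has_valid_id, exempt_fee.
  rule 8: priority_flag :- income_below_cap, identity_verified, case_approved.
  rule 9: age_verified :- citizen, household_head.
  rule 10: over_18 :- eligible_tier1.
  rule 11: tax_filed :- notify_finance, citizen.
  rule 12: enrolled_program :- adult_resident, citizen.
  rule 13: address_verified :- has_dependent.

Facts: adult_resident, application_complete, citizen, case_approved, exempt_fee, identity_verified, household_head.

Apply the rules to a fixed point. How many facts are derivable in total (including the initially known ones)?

17

Round 1: rule 5 [income_below_cap :- application_complete, citizen.]; rule 9 [age_verified :- citizen, household_head.]; rule 12 [enrolled_program :- adult_resident, citizen.]. Adds income_below_cap, age_verified, enrolled_program.
Round 2: rule 4 [has_valid_id :- enrolled_program, exempt_fee.]; rule 8 [priority_flag :- income_below_cap, identity_verified, case_approved.]. Adds has_valid_id, priority_flag.
Round 3: rule 2 [eligible_subsidy :- has_valid_id, application_complete.]; rule 7 [means_tested :- priority_flag, has_valid_id, exempt_fee.]. Adds eligible_subsidy, means_tested.
Round 4: rule 6 [has_dependent :- means_tested, exempt_fee.]. Adds has_dependent.
Round 5: rule 13 [address_verified :- has_dependent.]. Adds address_verified.
Round 6: rule 3 [renewal_due :- address_verified, exempt_fee.]. Adds renewal_due.
Closure: {address_verified, adult_resident, age_verified, application_complete, case_approved, citizen, eligible_subsidy, enrolled_program, exempt_fee, has_dependent, has_valid_id, household_head, identity_verified, income_below_cap, means_tested, priority_flag, renewal_due} — 17 facts.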